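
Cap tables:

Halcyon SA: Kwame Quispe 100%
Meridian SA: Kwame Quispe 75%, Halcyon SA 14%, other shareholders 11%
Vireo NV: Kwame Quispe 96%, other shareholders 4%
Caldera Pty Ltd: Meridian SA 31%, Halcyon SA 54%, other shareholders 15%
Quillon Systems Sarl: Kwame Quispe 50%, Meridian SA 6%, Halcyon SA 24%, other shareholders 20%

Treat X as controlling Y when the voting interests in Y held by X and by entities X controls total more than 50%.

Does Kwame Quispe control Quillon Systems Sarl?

Kwame holds 100% of Halcyon, so Kwame controls Halcyon.
Kwame and Halcyon together hold 75% + 14% = 89% of Meridian, so Kwame controls Meridian.
Kwame and Meridian and Halcyon together hold 50% + 6% + 24% = 80% of Quillon, so Kwame controls Quillon.

Yes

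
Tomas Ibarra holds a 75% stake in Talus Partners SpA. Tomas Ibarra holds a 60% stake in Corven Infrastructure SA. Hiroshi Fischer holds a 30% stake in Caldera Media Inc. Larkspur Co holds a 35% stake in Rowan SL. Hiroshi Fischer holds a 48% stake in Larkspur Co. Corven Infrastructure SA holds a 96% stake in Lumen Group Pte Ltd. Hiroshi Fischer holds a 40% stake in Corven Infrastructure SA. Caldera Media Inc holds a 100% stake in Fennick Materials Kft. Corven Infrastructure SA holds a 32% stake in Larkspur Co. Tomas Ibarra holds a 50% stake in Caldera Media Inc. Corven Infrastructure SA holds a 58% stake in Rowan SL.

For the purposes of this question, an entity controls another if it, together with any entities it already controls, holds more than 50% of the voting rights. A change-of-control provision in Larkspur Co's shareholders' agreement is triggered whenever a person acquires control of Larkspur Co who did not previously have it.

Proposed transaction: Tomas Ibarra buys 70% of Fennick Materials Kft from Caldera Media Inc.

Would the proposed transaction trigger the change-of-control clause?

No

The purchase adds only to Tomas's holdings (Caldera's stake shrinks), so Tomas is the only person who could newly come to control Larkspur.
Tomas holds 75% of Talus, so Tomas controls Talus.
Tomas holds 60% of Corven, so Tomas controls Corven.
Corven holds 58% of Rowan, so Tomas controls Rowan.
Corven holds 96% of Lumen, so Tomas controls Lumen.
In Larkspur, Tomas's side holds only 32%, not > 50%.
So before the transaction, Tomas does not control Larkspur.
After the purchase, Tomas holds 70% of Fennick directly, and Caldera's stake falls to 30%.
Tomas holds 70% of Fennick, so Tomas controls Fennick.
After the transaction, Tomas's side holds 32% of Larkspur, not > 50%, so Tomas still does not control Larkspur.
No new person acquires control, so the clause is not triggered.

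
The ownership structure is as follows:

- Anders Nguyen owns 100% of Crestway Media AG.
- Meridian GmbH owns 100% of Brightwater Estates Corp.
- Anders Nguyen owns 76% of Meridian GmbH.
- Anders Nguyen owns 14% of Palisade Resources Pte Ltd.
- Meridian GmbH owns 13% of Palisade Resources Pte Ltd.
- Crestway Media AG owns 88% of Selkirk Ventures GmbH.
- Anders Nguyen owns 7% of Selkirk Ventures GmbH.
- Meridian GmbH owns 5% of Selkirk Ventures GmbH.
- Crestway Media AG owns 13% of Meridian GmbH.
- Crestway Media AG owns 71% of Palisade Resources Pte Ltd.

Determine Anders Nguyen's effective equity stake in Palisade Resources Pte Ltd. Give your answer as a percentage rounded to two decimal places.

96.57%

Anders reaches Palisade along 4 paths.
Via Crestway: 100% × 71% = 71%.
Via Crestway → Meridian: 100% × 13% × 13% = 1.69%.
Via Meridian: 76% × 13% = 9.88%.
Direct stake: 14% = 14%.
Total: 71% + 1.69% + 9.88% + 14% = 96.57%.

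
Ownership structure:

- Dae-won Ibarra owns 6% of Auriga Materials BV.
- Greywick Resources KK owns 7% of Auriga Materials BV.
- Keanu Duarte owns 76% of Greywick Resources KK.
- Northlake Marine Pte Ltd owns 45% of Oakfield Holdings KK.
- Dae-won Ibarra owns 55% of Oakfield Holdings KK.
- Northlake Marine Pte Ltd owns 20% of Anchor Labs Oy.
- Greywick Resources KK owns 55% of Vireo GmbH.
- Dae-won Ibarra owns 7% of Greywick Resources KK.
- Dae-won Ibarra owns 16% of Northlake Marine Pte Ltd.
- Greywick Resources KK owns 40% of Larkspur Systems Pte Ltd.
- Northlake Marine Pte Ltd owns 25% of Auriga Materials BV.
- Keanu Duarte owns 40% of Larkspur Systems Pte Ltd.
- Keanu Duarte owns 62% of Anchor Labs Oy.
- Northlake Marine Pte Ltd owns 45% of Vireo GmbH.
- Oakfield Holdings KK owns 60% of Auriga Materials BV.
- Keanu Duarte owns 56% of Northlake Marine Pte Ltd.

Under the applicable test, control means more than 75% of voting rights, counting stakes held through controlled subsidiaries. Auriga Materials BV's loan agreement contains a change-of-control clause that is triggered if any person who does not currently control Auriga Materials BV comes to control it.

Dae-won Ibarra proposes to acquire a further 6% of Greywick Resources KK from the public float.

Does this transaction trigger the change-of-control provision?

No

The purchase changes only Dae-won's holdings, so Dae-won is the only person who could newly come to control Auriga.
Dae-won's largest direct stake is 55% in Oakfield, which does not meet the threshold, so Dae-won controls no company.
In Auriga, Dae-won's side holds only 6%, not > 75%.
So before the transaction, Dae-won does not control Auriga.
After the purchase, Dae-won's direct stake in Greywick rises to 7% + 6% = 13%.
Dae-won's side now holds 13% of Greywick, not > 75%, so Dae-won still does not control Greywick.
After the transaction, Dae-won's side holds 6% of Auriga, not > 75%, so Dae-won still does not control Auriga.
No new person acquires control, so the clause is not triggered.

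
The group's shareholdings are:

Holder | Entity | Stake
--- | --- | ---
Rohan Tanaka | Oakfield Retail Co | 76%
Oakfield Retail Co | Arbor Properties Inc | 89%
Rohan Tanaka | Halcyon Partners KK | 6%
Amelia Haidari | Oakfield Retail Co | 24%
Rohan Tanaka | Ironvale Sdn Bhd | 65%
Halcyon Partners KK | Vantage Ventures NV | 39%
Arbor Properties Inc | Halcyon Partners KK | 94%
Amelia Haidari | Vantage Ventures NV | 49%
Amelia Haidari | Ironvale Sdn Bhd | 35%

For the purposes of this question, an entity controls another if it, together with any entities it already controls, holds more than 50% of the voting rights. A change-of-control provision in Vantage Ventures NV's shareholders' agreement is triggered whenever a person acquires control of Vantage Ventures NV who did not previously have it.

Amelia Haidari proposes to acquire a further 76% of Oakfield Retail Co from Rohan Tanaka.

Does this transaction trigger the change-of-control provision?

Yes

The purchase adds only to Amelia's holdings (Rohan's stake shrinks), so Amelia is the only person who could newly come to control Vantage.
Amelia's largest direct stake is 49% in Vantage, which does not meet the threshold, so Amelia controls no company.
In Vantage, Amelia's side holds only 49%, not > 50%.
So before the transaction, Amelia does not control Vantage.
After the purchase, Amelia's direct stake in Oakfield rises to 24% + 76% = 100%, and Rohan's stake falls to 0%.
Amelia holds 100% of Oakfield, so Amelia controls Oakfield.
Oakfield holds 89% of Arbor, so Amelia controls Arbor.
Arbor holds 94% of Halcyon, so Amelia controls Halcyon.
Halcyon and Amelia together hold 39% + 49% = 88% of Vantage, so Amelia controls Vantage.
Amelia did not control Vantage before and does after, so the clause is triggered.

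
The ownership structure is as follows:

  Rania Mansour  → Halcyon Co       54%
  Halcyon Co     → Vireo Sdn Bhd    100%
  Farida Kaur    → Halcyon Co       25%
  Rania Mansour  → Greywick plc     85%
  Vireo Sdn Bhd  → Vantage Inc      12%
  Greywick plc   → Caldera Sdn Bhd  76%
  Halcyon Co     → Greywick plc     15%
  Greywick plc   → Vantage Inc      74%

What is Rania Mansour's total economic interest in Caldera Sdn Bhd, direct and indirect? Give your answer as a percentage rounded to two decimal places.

Rania reaches Caldera along 2 paths.
Via Halcyon → Greywick: 54% × 15% × 76% = 6.156%.
Via Greywick: 85% × 76% = 64.6%.
Total: 6.156% + 64.6% = 70.756%.
Rounded: 70.76%.

70.76%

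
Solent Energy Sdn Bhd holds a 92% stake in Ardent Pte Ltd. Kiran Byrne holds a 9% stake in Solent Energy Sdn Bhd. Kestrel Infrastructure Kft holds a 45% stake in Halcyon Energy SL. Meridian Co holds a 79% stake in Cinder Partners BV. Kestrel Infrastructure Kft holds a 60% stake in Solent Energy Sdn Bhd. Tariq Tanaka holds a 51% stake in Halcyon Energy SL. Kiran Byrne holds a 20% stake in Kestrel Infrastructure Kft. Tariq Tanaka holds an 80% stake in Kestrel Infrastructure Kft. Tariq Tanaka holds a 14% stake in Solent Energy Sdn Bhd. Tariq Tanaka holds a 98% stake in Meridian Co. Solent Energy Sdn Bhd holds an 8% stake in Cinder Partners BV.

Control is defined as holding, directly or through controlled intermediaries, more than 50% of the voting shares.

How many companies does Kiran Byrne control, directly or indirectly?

0

Kiran's largest direct stake is 20% in Kestrel, which does not meet the threshold.
Kiran controls 0 companies.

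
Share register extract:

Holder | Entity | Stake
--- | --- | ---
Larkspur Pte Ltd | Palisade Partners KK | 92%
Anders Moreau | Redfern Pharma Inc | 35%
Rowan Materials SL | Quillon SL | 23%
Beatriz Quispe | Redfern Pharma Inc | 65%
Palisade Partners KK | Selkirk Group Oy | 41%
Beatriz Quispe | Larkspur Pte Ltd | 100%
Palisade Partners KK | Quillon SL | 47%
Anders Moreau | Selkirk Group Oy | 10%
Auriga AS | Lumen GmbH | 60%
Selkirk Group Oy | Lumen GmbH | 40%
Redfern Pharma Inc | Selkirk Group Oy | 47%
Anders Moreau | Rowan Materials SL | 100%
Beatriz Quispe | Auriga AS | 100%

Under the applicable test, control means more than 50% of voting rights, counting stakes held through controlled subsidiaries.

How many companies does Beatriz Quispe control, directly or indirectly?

6

Beatriz holds 100% of Larkspur, so Beatriz controls Larkspur.
Beatriz holds 65% of Redfern, so Beatriz controls Redfern.
Larkspur holds 92% of Palisade, so Beatriz controls Palisade.
Redfern and Palisade together hold 47% + 41% = 88% of Selkirk, so Beatriz controls Selkirk.
Beatriz holds 100% of Auriga, so Beatriz controls Auriga.
Selkirk and Auriga together hold 40% + 60% = 100% of Lumen, so Beatriz controls Lumen.
No other company's threshold is met.
Beatriz controls 6 companies.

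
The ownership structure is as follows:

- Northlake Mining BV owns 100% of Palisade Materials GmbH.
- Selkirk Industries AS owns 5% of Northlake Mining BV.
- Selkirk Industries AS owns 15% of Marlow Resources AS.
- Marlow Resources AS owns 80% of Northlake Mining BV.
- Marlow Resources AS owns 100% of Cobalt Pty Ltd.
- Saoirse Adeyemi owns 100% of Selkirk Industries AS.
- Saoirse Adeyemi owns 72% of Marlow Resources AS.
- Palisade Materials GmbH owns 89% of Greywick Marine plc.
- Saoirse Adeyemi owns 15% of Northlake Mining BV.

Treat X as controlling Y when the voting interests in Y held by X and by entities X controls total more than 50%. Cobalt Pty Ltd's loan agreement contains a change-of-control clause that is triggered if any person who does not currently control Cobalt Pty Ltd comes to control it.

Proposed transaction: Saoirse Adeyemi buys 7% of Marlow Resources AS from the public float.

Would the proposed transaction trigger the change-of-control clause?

The purchase changes only Saoirse's holdings, so Saoirse is the only person who could newly come to control Cobalt.
Saoirse holds 100% of Selkirk, so Saoirse controls Selkirk.
Selkirk and Saoirse together hold 15% + 72% = 87% of Marlow, so Saoirse controls Marlow.
Marlow holds 100% of Cobalt, so Saoirse controls Cobalt.
So Saoirse already controls Cobalt before the transaction.
After the purchase, Saoirse's direct stake in Marlow rises to 72% + 7% = 79%.
Saoirse controlled Cobalt already, so this is not a new person acquiring control; every other person's position is unchanged or reduced.
No new person acquires control, so the clause is not triggered.

No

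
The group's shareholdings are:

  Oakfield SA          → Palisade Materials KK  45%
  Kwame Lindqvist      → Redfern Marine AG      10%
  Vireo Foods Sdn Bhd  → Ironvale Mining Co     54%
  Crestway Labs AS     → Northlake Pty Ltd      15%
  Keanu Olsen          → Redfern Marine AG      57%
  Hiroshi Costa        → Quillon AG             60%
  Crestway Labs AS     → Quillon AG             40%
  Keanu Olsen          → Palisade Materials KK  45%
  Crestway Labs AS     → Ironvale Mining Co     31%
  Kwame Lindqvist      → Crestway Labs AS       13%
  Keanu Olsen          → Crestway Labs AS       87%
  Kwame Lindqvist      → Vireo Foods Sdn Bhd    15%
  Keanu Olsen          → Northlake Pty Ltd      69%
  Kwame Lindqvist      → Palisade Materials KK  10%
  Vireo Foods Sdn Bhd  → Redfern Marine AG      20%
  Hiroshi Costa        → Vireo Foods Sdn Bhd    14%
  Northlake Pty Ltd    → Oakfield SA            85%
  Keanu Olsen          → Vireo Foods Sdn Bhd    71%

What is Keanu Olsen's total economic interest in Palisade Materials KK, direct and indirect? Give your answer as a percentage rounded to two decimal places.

76.38%

Keanu reaches Palisade along 3 paths.
Direct stake: 45% = 45%.
Via Crestway → Northlake → Oakfield: 87% × 15% × 85% × 45% = 4.991625%.
Via Northlake → Oakfield: 69% × 85% × 45% = 26.3925%.
Total: 45% + 4.991625% + 26.3925% = 76.384125%.
Rounded: 76.38%.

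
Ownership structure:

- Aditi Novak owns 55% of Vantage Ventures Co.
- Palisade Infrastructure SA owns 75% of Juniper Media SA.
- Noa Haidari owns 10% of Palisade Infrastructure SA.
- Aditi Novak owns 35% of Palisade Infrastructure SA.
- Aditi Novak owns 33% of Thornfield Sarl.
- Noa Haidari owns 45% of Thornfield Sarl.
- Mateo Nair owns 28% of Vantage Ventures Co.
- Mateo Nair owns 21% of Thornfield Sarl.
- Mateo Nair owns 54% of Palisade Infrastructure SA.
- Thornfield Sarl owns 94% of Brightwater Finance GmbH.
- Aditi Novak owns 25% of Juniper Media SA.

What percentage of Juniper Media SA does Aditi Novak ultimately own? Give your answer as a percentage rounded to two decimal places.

Aditi reaches Juniper along 2 paths.
Direct stake: 25% = 25%.
Via Palisade: 35% × 75% = 26.25%.
Total: 25% + 26.25% = 51.25%.

51.25%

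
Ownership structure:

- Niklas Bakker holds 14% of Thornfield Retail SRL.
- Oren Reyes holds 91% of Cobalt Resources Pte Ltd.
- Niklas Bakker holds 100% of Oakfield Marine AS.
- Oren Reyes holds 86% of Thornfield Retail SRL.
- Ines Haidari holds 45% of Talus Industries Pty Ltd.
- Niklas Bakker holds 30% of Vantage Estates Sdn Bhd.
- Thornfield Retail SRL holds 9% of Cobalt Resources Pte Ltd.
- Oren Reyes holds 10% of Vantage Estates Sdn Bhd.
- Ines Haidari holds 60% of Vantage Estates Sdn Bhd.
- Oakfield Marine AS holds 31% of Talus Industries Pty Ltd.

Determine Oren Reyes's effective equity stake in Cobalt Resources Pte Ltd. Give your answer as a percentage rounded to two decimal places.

Oren reaches Cobalt along 2 paths.
Direct stake: 91% = 91%.
Via Thornfield: 86% × 9% = 7.74%.
Total: 91% + 7.74% = 98.74%.

98.74%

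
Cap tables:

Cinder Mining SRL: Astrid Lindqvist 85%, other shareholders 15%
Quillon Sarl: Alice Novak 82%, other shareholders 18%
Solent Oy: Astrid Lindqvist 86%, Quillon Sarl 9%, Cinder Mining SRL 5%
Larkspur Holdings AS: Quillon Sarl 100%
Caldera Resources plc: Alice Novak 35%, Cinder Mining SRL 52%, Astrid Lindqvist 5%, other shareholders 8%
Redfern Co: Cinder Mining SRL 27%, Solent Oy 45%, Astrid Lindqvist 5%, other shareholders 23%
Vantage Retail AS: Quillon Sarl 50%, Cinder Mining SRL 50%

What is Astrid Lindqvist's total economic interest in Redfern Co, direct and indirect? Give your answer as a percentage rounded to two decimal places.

Astrid reaches Redfern along 4 paths.
Via Cinder: 85% × 27% = 22.95%.
Via Solent: 86% × 45% = 38.7%.
Via Cinder → Solent: 85% × 5% × 45% = 1.9125%.
Direct stake: 5% = 5%.
Total: 22.95% + 38.7% + 1.9125% + 5% = 68.5625%.
Rounded: 68.56%.

68.56%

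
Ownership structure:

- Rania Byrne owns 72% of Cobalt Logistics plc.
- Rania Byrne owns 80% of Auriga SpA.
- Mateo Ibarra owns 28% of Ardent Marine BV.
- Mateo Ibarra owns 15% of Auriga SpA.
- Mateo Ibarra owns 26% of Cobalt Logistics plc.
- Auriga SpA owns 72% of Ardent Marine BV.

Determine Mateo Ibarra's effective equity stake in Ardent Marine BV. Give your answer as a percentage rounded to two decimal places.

Mateo reaches Ardent along 2 paths.
Via Auriga: 15% × 72% = 10.8%.
Direct stake: 28% = 28%.
Total: 10.8% + 28% = 38.8%.
Rounded: 38.80%.

38.80%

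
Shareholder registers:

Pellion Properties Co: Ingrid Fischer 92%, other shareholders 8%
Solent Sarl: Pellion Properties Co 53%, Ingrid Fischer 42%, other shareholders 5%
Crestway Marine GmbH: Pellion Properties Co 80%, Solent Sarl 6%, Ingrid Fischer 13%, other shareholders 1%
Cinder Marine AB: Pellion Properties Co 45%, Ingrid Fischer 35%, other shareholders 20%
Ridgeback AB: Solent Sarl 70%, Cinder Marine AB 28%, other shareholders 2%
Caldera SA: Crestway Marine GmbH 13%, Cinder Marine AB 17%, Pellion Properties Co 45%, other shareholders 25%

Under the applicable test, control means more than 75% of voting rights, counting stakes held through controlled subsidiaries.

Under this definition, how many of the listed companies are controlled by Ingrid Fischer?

Ingrid holds 92% of Pellion, so Ingrid controls Pellion.
Pellion and Ingrid together hold 53% + 42% = 95% of Solent, so Ingrid controls Solent.
Pellion and Solent and Ingrid together hold 80% + 6% + 13% = 99% of Crestway, so Ingrid controls Crestway.
Pellion and Ingrid together hold 45% + 35% = 80% of Cinder, so Ingrid controls Cinder.
Solent and Cinder together hold 70% + 28% = 98% of Ridgeback, so Ingrid controls Ridgeback.
No other company's threshold is met.
Ingrid controls 5 companies.

5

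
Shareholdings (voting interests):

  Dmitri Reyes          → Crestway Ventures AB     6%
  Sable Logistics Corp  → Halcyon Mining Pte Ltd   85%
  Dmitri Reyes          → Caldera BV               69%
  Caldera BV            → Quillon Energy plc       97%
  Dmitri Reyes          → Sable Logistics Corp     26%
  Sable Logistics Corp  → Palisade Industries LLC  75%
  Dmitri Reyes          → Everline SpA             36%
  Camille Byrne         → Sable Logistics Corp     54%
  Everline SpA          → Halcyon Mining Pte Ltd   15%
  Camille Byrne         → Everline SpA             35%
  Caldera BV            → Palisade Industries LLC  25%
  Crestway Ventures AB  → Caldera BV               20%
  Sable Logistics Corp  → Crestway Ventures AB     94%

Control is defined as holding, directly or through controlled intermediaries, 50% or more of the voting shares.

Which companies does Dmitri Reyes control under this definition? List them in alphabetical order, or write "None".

Caldera BV, Quillon Energy plc

Dmitri holds 69% of Caldera, so Dmitri controls Caldera.
Caldera holds 97% of Quillon, so Dmitri controls Quillon.
No other company's threshold is met.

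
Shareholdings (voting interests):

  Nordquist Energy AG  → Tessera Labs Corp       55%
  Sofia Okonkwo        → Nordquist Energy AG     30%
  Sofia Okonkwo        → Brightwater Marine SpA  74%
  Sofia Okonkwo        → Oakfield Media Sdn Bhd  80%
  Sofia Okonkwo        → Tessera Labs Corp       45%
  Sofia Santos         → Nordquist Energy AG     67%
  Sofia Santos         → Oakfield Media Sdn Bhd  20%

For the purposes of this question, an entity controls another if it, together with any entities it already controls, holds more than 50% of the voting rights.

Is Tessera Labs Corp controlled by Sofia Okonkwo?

Sofia Okonkwo holds 74% of Brightwater, so Sofia Okonkwo controls Brightwater.
Sofia Okonkwo holds 80% of Oakfield, so Sofia Okonkwo controls Oakfield.
In Tessera, Sofia Okonkwo's side holds only 45%, not > 50%.
So Sofia Okonkwo does not control Tessera.

No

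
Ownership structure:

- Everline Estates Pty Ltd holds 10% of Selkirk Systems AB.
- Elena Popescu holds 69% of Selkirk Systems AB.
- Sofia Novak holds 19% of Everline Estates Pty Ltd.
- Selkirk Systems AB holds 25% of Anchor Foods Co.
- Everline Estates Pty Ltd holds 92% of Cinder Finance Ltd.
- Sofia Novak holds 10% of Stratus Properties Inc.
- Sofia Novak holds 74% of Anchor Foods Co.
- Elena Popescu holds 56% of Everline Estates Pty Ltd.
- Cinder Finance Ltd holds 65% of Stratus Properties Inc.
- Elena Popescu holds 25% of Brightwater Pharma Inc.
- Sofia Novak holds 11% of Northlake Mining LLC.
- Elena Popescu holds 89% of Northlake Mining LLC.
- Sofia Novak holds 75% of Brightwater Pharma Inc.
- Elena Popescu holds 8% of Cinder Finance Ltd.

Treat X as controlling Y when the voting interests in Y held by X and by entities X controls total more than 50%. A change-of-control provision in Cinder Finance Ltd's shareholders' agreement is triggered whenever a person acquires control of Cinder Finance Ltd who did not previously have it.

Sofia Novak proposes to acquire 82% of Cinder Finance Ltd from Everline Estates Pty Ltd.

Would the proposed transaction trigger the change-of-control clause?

The purchase adds only to Sofia's holdings (Everline's stake shrinks), so Sofia is the only person who could newly come to control Cinder.
Sofia holds 75% of Brightwater, so Sofia controls Brightwater.
Sofia holds 74% of Anchor, so Sofia controls Anchor.
Neither Sofia nor any entity Sofia controls holds any voting interest in Cinder.
So before the transaction, Sofia does not control Cinder.
After the purchase, Sofia holds 82% of Cinder directly, and Everline's stake falls to 10%.
Sofia holds 82% of Cinder, so Sofia controls Cinder.
Sofia did not control Cinder before and does after, so the clause is triggered.

Yes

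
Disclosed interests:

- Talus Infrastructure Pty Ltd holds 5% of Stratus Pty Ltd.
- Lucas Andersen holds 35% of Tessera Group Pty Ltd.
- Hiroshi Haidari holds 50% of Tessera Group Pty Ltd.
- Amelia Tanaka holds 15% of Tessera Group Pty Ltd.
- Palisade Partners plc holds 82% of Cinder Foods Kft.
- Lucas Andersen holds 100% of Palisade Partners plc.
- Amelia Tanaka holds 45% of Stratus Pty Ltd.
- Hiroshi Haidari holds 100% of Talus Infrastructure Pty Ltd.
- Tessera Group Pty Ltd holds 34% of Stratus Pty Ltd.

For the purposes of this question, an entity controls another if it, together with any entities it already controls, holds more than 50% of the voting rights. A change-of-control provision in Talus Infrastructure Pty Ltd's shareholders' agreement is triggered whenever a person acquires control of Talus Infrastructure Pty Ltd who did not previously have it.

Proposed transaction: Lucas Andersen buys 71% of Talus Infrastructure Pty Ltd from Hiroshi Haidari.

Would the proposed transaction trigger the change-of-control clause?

The purchase adds only to Lucas's holdings (Hiroshi's stake shrinks), so Lucas is the only person who could newly come to control Talus.
Lucas holds 100% of Palisade, so Lucas controls Palisade.
Palisade holds 82% of Cinder, so Lucas controls Cinder.
Neither Lucas nor any entity Lucas controls holds any voting interest in Talus.
So before the transaction, Lucas does not control Talus.
After the purchase, Lucas holds 71% of Talus directly, and Hiroshi's stake falls to 29%.
Lucas holds 71% of Talus, so Lucas controls Talus.
Lucas did not control Talus before and does after, so the clause is triggered.

Yes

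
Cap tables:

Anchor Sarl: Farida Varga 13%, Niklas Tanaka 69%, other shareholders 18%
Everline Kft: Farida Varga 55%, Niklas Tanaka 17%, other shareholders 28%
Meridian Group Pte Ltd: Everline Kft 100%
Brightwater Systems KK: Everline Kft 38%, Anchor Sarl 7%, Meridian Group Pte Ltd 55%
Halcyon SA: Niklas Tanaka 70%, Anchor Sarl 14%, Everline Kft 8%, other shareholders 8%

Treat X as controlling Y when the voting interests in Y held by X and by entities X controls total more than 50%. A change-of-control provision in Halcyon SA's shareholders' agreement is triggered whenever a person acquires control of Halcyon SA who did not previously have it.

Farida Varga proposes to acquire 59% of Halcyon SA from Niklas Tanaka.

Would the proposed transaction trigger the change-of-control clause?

Yes

The purchase adds only to Farida's holdings (Niklas's stake shrinks), so Farida is the only person who could newly come to control Halcyon.
Farida holds 55% of Everline, so Farida controls Everline.
Everline holds 100% of Meridian, so Farida controls Meridian.
Everline and Meridian together hold 38% + 55% = 93% of Brightwater, so Farida controls Brightwater.
In Halcyon, Farida's side holds only 8%, not > 50%.
So before the transaction, Farida does not control Halcyon.
After the purchase, Farida holds 59% of Halcyon directly, and Niklas's stake falls to 11%.
Everline and Farida together hold 8% + 59% = 67% of Halcyon, so Farida controls Halcyon.
Farida did not control Halcyon before and does after, so the clause is triggered.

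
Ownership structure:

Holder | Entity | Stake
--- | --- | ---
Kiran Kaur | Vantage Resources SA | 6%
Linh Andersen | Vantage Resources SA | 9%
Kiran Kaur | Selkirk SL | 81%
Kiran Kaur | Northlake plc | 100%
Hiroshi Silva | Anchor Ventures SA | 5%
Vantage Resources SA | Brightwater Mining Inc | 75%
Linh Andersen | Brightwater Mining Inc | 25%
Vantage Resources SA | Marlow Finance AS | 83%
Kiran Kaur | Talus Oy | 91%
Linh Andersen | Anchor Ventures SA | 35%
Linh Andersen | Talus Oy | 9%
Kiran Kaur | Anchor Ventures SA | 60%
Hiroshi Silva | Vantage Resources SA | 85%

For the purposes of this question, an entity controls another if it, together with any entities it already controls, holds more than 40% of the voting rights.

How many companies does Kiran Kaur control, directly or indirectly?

4

Kiran holds 60% of Anchor, so Kiran controls Anchor.
Kiran holds 100% of Northlake, so Kiran controls Northlake.
Kiran holds 81% of Selkirk, so Kiran controls Selkirk.
Kiran holds 91% of Talus, so Kiran controls Talus.
No other company's threshold is met.
Kiran controls 4 companies.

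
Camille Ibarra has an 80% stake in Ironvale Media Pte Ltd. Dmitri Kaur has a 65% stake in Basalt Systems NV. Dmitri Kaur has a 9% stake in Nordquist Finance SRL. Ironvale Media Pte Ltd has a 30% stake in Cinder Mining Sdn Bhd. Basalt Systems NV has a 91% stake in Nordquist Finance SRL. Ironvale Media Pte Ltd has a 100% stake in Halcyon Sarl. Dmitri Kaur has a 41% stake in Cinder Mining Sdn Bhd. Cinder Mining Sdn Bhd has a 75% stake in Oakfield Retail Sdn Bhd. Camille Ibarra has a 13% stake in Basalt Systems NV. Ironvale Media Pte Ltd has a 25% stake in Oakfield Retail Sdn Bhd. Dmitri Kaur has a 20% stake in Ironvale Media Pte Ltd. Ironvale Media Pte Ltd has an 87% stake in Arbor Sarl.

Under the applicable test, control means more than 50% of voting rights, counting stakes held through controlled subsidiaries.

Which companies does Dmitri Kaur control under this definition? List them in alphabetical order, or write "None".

Basalt Systems NV, Nordquist Finance SRL

Dmitri holds 65% of Basalt, so Dmitri controls Basalt.
Dmitri and Basalt together hold 9% + 91% = 100% of Nordquist, so Dmitri controls Nordquist.
No other company's threshold is met.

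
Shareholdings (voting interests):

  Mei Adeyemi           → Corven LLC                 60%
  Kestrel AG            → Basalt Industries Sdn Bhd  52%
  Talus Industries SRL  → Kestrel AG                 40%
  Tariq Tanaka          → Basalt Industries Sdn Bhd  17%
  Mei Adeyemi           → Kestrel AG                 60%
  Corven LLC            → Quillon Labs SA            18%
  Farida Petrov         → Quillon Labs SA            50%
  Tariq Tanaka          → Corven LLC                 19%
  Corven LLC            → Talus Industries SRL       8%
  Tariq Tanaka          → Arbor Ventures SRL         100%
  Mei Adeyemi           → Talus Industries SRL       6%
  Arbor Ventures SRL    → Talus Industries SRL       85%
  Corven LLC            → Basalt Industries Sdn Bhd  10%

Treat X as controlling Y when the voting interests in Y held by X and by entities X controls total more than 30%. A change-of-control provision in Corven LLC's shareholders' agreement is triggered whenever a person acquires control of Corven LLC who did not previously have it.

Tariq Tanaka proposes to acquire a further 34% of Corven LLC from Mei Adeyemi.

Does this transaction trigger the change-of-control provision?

Yes

The purchase adds only to Tariq's holdings (Mei's stake shrinks), so Tariq is the only person who could newly come to control Corven.
Tariq holds 100% of Arbor, so Tariq controls Arbor.
Arbor holds 85% of Talus, so Tariq controls Talus.
Talus holds 40% of Kestrel, so Tariq controls Kestrel.
Tariq and Kestrel together hold 17% + 52% = 69% of Basalt, so Tariq controls Basalt.
In Corven, Tariq's side holds only 19%, not > 30%.
So before the transaction, Tariq does not control Corven.
After the purchase, Tariq's direct stake in Corven rises to 19% + 34% = 53%, and Mei's stake falls to 26%.
Tariq holds 53% of Corven, so Tariq controls Corven.
Tariq did not control Corven before and does after, so the clause is triggered.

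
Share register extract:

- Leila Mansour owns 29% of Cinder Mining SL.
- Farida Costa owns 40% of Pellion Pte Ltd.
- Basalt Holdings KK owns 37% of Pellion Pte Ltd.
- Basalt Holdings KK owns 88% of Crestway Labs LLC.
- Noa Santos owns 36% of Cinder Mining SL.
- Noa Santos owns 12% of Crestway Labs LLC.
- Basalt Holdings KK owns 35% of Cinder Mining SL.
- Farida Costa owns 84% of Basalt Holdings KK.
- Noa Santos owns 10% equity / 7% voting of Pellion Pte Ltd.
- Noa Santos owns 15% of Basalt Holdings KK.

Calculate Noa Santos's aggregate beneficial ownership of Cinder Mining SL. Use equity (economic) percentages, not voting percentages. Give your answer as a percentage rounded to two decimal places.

Noa reaches Cinder along 2 paths.
Direct stake: 36% = 36%.
Via Basalt: 15% × 35% = 5.25%.
Total: 36% + 5.25% = 41.25%.

41.25%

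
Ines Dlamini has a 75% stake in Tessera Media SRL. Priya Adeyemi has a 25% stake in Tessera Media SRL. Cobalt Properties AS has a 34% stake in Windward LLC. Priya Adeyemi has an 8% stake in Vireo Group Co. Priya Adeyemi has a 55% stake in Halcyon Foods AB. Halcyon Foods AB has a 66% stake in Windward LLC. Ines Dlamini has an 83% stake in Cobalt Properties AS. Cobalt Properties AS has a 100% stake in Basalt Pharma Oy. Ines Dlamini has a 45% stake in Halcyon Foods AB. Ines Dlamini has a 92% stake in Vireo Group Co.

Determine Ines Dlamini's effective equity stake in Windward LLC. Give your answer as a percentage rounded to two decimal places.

57.92%

Ines reaches Windward along 2 paths.
Via Cobalt: 83% × 34% = 28.22%.
Via Halcyon: 45% × 66% = 29.7%.
Total: 28.22% + 29.7% = 57.92%.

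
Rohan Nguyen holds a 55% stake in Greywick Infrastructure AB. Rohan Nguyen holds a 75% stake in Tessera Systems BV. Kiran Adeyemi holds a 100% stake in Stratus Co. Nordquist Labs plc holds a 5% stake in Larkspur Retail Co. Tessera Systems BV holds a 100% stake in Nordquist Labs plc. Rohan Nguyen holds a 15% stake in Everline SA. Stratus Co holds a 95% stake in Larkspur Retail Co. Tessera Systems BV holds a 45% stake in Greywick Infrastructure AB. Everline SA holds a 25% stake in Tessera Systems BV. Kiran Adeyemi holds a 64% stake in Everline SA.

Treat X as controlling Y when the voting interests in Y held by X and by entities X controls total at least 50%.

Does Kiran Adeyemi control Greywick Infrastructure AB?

Kiran holds 100% of Stratus, so Kiran controls Stratus.
Kiran holds 64% of Everline, so Kiran controls Everline.
Stratus holds 95% of Larkspur, so Kiran controls Larkspur.
Neither Kiran nor any entity Kiran controls holds any voting interest in Greywick.
So Kiran does not control Greywick.

No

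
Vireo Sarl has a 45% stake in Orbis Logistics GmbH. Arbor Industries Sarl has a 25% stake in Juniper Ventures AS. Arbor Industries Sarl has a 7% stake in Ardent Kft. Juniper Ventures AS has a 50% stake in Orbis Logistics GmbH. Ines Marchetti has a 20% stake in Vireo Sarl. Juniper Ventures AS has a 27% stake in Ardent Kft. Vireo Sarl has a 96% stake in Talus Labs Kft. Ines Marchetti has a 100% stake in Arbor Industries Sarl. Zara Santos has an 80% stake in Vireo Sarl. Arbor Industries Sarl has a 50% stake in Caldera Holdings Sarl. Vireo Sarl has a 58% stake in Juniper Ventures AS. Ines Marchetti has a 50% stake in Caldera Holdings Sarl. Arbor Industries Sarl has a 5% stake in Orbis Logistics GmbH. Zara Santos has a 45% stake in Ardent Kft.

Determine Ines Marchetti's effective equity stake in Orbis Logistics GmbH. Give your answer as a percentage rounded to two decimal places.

Ines reaches Orbis along 4 paths.
Via Arbor → Juniper: 100% × 25% × 50% = 12.5%.
Via Vireo → Juniper: 20% × 58% × 50% = 5.8%.
Via Vireo: 20% × 45% = 9%.
Via Arbor: 100% × 5% = 5%.
Total: 12.5% + 5.8% + 9% + 5% = 32.3%.
Rounded: 32.30%.

32.30%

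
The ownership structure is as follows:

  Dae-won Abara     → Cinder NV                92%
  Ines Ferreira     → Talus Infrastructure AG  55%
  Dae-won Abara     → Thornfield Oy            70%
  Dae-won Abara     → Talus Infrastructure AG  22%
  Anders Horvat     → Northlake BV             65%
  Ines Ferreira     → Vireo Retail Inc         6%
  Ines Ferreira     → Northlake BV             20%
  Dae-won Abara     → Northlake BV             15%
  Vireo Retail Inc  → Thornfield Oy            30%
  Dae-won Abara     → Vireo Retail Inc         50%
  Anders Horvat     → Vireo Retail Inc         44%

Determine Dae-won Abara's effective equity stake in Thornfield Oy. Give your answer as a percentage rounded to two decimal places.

85.00%

Dae-won reaches Thornfield along 2 paths.
Via Vireo: 50% × 30% = 15%.
Direct stake: 70% = 70%.
Total: 15% + 70% = 85%.
Rounded: 85.00%.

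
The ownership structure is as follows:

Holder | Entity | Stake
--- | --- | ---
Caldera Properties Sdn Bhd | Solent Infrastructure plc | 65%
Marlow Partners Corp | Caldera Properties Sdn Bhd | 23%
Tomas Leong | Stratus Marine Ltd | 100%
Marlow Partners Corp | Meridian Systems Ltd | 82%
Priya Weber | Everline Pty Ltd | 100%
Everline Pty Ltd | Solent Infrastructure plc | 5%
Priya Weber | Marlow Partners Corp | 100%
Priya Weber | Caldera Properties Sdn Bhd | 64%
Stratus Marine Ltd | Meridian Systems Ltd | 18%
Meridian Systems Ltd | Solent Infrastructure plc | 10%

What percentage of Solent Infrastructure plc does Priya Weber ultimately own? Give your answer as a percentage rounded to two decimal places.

Priya reaches Solent along 4 paths.
Via Marlow → Meridian: 100% × 82% × 10% = 8.2%.
Via Caldera: 64% × 65% = 41.6%.
Via Marlow → Caldera: 100% × 23% × 65% = 14.95%.
Via Everline: 100% × 5% = 5%.
Total: 8.2% + 41.6% + 14.95% + 5% = 69.75%.

69.75%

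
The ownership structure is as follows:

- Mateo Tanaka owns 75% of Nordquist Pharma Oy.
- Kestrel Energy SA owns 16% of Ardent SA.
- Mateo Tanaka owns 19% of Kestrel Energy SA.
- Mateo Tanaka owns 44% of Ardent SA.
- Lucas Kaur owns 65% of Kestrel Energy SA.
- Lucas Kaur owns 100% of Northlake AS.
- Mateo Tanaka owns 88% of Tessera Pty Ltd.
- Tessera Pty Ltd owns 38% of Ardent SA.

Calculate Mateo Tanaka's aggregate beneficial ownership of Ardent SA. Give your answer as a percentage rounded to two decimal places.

80.48%

Mateo reaches Ardent along 3 paths.
Direct stake: 44% = 44%.
Via Tessera: 88% × 38% = 33.44%.
Via Kestrel: 19% × 16% = 3.04%.
Total: 44% + 33.44% + 3.04% = 80.48%.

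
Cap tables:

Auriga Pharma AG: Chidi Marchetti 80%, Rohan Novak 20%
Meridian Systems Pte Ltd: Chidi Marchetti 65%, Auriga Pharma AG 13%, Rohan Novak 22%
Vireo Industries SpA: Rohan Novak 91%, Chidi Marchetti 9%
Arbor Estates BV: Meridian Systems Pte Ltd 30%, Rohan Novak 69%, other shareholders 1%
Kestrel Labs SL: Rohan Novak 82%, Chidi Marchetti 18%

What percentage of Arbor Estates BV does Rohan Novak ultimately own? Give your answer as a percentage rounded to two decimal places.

76.38%

Rohan reaches Arbor along 3 paths.
Via Auriga → Meridian: 20% × 13% × 30% = 0.78%.
Via Meridian: 22% × 30% = 6.6%.
Direct stake: 69% = 69%.
Total: 0.78% + 6.6% + 69% = 76.38%.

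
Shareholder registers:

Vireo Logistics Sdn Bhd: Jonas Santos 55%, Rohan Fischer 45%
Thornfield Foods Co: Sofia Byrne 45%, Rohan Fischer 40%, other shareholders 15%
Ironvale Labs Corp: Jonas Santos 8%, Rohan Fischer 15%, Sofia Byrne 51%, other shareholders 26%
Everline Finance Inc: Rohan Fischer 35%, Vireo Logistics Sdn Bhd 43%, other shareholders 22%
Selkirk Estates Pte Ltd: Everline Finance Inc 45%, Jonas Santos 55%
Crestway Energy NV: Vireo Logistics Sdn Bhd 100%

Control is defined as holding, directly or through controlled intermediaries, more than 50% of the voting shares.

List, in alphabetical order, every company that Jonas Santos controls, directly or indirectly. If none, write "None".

Jonas holds 55% of Vireo, so Jonas controls Vireo.
Jonas holds 55% of Selkirk, so Jonas controls Selkirk.
Vireo holds 100% of Crestway, so Jonas controls Crestway.
No other company's threshold is met.

Crestway Energy NV, Selkirk Estates Pte Ltd, Vireo Logistics Sdn Bhd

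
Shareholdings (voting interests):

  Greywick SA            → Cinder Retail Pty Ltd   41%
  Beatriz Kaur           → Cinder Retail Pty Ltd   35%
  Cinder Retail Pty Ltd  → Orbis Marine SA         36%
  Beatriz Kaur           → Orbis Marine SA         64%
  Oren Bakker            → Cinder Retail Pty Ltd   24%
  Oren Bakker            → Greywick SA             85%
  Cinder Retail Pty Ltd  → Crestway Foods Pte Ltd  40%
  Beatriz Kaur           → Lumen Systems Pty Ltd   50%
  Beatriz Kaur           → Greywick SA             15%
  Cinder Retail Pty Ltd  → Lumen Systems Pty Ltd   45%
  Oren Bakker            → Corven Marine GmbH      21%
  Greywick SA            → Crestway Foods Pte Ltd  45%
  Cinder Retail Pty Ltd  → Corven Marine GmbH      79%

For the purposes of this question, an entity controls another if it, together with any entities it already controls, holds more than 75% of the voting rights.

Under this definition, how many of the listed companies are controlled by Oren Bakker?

1

Oren holds 85% of Greywick, so Oren controls Greywick.
No other company's threshold is met.
Oren controls 1 company.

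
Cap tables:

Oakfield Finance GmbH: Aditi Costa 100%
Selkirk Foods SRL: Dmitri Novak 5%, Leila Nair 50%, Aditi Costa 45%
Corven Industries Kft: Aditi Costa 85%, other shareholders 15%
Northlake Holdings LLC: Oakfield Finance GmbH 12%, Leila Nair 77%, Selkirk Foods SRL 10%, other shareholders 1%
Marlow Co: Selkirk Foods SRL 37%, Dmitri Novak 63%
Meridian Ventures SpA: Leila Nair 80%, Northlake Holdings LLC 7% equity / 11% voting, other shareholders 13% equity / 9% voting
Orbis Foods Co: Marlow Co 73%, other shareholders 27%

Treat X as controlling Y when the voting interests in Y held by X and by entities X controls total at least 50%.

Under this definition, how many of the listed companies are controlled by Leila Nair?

Leila holds 50% of Selkirk, so Leila controls Selkirk.
Leila and Selkirk together hold 77% + 10% = 87% of Northlake, so Leila controls Northlake.
Leila and Northlake together hold 80% + 11% = 91% of Meridian, so Leila controls Meridian.
No other company's threshold is met.
Leila controls 3 companies.

3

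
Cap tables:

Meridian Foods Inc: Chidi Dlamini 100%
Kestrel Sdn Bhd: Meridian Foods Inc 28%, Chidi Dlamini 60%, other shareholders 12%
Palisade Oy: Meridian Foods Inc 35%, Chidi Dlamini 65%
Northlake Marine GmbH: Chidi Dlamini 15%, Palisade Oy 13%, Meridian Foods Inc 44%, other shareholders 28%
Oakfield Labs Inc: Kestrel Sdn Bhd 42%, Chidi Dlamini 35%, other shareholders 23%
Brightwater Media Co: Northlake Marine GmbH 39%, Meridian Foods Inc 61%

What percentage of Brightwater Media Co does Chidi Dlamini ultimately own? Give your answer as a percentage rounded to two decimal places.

89.08%

Chidi reaches Brightwater along 5 paths.
Via Northlake: 15% × 39% = 5.85%.
Via Meridian → Palisade → Northlake: 100% × 35% × 13% × 39% = 1.7745%.
Via Palisade → Northlake: 65% × 13% × 39% = 3.2955%.
Via Meridian → Northlake: 100% × 44% × 39% = 17.16%.
Via Meridian: 100% × 61% = 61%.
Total: 5.85% + 1.7745% + 3.2955% + 17.16% + 61% = 89.08%.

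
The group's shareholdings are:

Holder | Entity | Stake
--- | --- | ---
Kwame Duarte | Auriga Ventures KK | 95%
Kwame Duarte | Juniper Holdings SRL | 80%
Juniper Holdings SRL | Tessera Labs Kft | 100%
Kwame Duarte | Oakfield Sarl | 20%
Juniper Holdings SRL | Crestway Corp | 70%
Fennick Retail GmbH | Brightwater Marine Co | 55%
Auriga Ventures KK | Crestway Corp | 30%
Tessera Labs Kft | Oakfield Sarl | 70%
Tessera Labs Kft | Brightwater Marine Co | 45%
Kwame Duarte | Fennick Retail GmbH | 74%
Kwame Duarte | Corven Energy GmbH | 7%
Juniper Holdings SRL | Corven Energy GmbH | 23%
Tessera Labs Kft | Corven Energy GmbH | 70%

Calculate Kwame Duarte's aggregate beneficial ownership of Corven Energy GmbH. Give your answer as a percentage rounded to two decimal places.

81.40%

Kwame reaches Corven along 3 paths.
Via Juniper → Tessera: 80% × 100% × 70% = 56%.
Via Juniper: 80% × 23% = 18.4%.
Direct stake: 7% = 7%.
Total: 56% + 18.4% + 7% = 81.4%.
Rounded: 81.40%.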